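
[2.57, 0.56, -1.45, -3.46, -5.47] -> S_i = 2.57 + -2.01*i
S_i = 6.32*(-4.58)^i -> [6.32, -28.95, 132.57, -607.17, 2780.86]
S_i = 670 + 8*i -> [670, 678, 686, 694, 702]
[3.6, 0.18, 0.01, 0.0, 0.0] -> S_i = 3.60*0.05^i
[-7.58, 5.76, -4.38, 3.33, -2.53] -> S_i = -7.58*(-0.76)^i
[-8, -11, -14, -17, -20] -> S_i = -8 + -3*i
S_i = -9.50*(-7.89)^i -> [-9.5, 74.96, -591.39, 4666.11, -36815.58]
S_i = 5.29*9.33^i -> [5.29, 49.36, 460.49, 4296.36, 40085.03]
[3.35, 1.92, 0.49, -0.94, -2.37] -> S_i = 3.35 + -1.43*i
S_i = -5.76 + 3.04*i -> [-5.76, -2.72, 0.32, 3.36, 6.4]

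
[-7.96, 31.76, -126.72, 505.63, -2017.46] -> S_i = -7.96*(-3.99)^i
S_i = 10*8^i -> [10, 80, 640, 5120, 40960]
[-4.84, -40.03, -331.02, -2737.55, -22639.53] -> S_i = -4.84*8.27^i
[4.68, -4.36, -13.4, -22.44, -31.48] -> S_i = 4.68 + -9.04*i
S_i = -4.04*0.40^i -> [-4.04, -1.62, -0.65, -0.26, -0.1]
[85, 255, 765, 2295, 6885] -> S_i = 85*3^i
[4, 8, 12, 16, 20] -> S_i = 4 + 4*i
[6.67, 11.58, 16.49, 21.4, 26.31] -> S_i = 6.67 + 4.91*i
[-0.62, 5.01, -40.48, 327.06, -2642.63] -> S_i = -0.62*(-8.08)^i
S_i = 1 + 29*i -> [1, 30, 59, 88, 117]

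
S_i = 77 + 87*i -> [77, 164, 251, 338, 425]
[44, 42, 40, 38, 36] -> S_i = 44 + -2*i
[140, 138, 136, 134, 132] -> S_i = 140 + -2*i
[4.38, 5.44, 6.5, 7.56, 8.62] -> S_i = 4.38 + 1.06*i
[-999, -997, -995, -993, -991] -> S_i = -999 + 2*i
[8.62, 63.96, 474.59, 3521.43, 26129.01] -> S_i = 8.62*7.42^i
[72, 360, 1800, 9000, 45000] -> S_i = 72*5^i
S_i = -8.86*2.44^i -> [-8.86, -21.62, -52.75, -128.71, -314.05]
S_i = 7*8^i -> [7, 56, 448, 3584, 28672]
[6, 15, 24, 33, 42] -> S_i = 6 + 9*i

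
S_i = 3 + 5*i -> [3, 8, 13, 18, 23]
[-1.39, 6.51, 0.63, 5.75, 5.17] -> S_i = Random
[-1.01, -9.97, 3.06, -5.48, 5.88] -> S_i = Random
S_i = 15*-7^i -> [15, -105, 735, -5145, 36015]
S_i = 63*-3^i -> [63, -189, 567, -1701, 5103]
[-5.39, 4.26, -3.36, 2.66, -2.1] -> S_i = -5.39*(-0.79)^i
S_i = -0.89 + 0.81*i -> [-0.89, -0.08, 0.73, 1.54, 2.35]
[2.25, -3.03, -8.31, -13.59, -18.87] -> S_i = 2.25 + -5.28*i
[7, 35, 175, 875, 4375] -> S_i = 7*5^i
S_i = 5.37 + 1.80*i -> [5.37, 7.17, 8.97, 10.77, 12.57]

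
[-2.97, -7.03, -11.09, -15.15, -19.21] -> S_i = -2.97 + -4.06*i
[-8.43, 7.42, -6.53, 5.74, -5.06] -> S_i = -8.43*(-0.88)^i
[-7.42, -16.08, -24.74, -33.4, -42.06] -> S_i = -7.42 + -8.66*i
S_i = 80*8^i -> [80, 640, 5120, 40960, 327680]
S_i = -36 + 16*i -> [-36, -20, -4, 12, 28]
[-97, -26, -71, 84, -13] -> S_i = Random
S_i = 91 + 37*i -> [91, 128, 165, 202, 239]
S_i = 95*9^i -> [95, 855, 7695, 69255, 623295]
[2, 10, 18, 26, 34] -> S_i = 2 + 8*i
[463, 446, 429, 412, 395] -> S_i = 463 + -17*i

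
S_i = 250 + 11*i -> [250, 261, 272, 283, 294]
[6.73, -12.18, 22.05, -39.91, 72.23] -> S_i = 6.73*(-1.81)^i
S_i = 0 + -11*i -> [0, -11, -22, -33, -44]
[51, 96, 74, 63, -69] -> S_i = Random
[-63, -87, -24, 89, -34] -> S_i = Random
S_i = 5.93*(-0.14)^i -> [5.93, -0.83, 0.12, -0.02, 0.0]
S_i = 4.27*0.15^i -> [4.27, 0.64, 0.1, 0.01, 0.0]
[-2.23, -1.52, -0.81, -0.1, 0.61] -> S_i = -2.23 + 0.71*i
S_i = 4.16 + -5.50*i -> [4.16, -1.34, -6.84, -12.34, -17.84]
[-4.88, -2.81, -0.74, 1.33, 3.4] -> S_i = -4.88 + 2.07*i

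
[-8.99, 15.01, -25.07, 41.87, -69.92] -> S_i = -8.99*(-1.67)^i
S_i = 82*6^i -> [82, 492, 2952, 17712, 106272]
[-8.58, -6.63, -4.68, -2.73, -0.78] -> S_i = -8.58 + 1.95*i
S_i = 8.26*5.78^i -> [8.26, 47.74, 275.95, 1595.01, 9219.16]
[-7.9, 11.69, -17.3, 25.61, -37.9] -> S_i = -7.90*(-1.48)^i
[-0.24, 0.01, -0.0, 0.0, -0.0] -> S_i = -0.24*(-0.06)^i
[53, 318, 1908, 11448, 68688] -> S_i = 53*6^i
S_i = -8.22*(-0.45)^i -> [-8.22, 3.7, -1.66, 0.75, -0.34]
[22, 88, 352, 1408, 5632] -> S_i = 22*4^i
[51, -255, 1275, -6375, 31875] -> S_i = 51*-5^i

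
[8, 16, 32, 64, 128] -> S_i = 8*2^i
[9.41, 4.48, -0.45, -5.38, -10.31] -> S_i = 9.41 + -4.93*i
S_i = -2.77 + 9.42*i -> [-2.77, 6.65, 16.07, 25.49, 34.91]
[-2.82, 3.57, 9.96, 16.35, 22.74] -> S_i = -2.82 + 6.39*i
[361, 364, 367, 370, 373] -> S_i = 361 + 3*i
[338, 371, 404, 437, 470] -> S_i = 338 + 33*i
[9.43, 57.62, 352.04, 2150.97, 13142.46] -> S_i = 9.43*6.11^i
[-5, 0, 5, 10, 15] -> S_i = -5 + 5*i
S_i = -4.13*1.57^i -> [-4.13, -6.48, -10.18, -15.98, -25.09]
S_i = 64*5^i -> [64, 320, 1600, 8000, 40000]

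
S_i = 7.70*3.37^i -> [7.7, 25.95, 87.45, 294.7, 993.14]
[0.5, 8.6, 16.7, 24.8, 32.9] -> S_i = 0.50 + 8.10*i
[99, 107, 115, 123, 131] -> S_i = 99 + 8*i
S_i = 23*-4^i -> [23, -92, 368, -1472, 5888]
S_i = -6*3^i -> [-6, -18, -54, -162, -486]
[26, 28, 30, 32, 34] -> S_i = 26 + 2*i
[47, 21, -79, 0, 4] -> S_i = Random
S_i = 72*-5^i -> [72, -360, 1800, -9000, 45000]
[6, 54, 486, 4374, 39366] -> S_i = 6*9^i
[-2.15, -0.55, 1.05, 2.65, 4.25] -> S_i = -2.15 + 1.60*i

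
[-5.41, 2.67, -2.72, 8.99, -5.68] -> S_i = Random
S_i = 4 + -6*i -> [4, -2, -8, -14, -20]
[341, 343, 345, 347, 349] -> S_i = 341 + 2*i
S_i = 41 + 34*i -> [41, 75, 109, 143, 177]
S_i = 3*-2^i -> [3, -6, 12, -24, 48]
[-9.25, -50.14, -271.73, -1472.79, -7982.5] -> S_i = -9.25*5.42^i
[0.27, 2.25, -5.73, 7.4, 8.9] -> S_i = Random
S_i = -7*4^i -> [-7, -28, -112, -448, -1792]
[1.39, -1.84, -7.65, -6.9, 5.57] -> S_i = Random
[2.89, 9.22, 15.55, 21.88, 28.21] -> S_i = 2.89 + 6.33*i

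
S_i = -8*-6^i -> [-8, 48, -288, 1728, -10368]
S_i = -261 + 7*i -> [-261, -254, -247, -240, -233]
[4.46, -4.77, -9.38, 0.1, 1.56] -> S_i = Random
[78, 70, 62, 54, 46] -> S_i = 78 + -8*i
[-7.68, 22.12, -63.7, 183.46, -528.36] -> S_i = -7.68*(-2.88)^i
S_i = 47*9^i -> [47, 423, 3807, 34263, 308367]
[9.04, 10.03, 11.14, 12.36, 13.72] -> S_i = 9.04*1.11^i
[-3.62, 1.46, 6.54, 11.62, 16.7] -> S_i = -3.62 + 5.08*i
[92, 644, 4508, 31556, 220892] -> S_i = 92*7^i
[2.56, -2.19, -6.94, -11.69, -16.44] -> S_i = 2.56 + -4.75*i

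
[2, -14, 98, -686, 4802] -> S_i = 2*-7^i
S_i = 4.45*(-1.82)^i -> [4.45, -8.1, 14.74, -26.83, 48.83]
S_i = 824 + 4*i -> [824, 828, 832, 836, 840]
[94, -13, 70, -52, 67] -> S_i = Random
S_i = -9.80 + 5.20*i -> [-9.8, -4.6, 0.6, 5.8, 11.0]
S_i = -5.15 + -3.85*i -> [-5.15, -9.0, -12.85, -16.7, -20.55]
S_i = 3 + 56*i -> [3, 59, 115, 171, 227]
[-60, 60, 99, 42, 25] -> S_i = Random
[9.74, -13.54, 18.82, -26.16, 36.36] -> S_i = 9.74*(-1.39)^i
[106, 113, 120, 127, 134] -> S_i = 106 + 7*i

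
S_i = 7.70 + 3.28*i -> [7.7, 10.98, 14.26, 17.54, 20.82]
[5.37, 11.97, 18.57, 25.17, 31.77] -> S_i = 5.37 + 6.60*i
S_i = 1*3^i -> [1, 3, 9, 27, 81]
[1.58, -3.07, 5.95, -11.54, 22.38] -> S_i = 1.58*(-1.94)^i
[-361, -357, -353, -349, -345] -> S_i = -361 + 4*i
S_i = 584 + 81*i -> [584, 665, 746, 827, 908]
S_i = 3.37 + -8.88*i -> [3.37, -5.51, -14.39, -23.27, -32.15]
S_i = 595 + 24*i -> [595, 619, 643, 667, 691]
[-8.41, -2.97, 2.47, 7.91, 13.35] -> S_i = -8.41 + 5.44*i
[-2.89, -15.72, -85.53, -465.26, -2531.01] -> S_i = -2.89*5.44^i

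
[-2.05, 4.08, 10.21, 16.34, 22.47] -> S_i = -2.05 + 6.13*i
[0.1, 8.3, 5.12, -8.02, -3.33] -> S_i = Random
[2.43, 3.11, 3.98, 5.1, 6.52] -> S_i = 2.43*1.28^i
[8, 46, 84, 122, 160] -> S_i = 8 + 38*i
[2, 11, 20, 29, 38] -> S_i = 2 + 9*i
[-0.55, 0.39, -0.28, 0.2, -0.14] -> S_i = -0.55*(-0.71)^i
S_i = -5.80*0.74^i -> [-5.8, -4.29, -3.18, -2.35, -1.74]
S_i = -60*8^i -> [-60, -480, -3840, -30720, -245760]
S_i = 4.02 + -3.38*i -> [4.02, 0.64, -2.74, -6.12, -9.5]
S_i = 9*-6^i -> [9, -54, 324, -1944, 11664]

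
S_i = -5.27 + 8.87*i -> [-5.27, 3.6, 12.47, 21.34, 30.21]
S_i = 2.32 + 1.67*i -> [2.32, 3.99, 5.66, 7.33, 9.0]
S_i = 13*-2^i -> [13, -26, 52, -104, 208]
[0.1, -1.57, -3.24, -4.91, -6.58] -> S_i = 0.10 + -1.67*i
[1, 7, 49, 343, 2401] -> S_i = 1*7^i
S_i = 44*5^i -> [44, 220, 1100, 5500, 27500]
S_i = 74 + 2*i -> [74, 76, 78, 80, 82]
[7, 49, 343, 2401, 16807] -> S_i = 7*7^i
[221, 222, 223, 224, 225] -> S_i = 221 + 1*i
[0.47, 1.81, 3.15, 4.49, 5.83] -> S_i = 0.47 + 1.34*i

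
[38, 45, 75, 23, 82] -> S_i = Random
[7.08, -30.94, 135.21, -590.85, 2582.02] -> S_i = 7.08*(-4.37)^i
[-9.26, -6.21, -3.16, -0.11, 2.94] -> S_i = -9.26 + 3.05*i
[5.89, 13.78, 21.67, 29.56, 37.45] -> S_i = 5.89 + 7.89*i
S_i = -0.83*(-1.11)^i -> [-0.83, 0.92, -1.02, 1.14, -1.26]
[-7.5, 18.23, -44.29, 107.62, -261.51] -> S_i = -7.50*(-2.43)^i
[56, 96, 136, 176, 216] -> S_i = 56 + 40*i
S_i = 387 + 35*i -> [387, 422, 457, 492, 527]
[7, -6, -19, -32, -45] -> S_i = 7 + -13*i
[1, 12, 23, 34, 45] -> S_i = 1 + 11*i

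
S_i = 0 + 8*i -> [0, 8, 16, 24, 32]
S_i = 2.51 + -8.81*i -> [2.51, -6.3, -15.11, -23.92, -32.73]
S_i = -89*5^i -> [-89, -445, -2225, -11125, -55625]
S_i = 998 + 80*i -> [998, 1078, 1158, 1238, 1318]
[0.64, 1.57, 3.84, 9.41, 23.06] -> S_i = 0.64*2.45^i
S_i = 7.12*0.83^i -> [7.12, 5.91, 4.9, 4.07, 3.38]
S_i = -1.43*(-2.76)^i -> [-1.43, 3.95, -10.89, 30.07, -82.98]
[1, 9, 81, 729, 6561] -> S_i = 1*9^i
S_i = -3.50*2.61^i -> [-3.5, -9.14, -23.84, -62.23, -162.42]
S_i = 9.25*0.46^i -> [9.25, 4.26, 1.96, 0.9, 0.41]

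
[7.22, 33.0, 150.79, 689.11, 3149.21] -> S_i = 7.22*4.57^i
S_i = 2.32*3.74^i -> [2.32, 8.68, 32.45, 121.37, 453.91]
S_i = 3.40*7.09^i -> [3.4, 24.11, 170.91, 1211.76, 8591.4]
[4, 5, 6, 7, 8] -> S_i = 4 + 1*i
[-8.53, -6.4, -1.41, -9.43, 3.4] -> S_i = Random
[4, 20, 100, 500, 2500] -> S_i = 4*5^i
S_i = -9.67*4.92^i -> [-9.67, -47.58, -234.08, -1151.65, -5666.13]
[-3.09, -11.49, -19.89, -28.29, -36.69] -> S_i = -3.09 + -8.40*i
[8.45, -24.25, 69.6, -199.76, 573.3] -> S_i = 8.45*(-2.87)^i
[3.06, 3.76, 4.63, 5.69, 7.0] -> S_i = 3.06*1.23^i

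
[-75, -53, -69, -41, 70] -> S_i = Random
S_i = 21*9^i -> [21, 189, 1701, 15309, 137781]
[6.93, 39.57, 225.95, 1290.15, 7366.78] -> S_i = 6.93*5.71^i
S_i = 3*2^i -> [3, 6, 12, 24, 48]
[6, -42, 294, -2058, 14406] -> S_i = 6*-7^i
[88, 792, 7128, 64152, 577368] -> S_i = 88*9^i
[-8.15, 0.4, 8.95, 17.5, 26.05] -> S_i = -8.15 + 8.55*i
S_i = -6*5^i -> [-6, -30, -150, -750, -3750]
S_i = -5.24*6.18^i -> [-5.24, -32.38, -200.13, -1236.79, -7643.38]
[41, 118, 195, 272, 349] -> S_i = 41 + 77*i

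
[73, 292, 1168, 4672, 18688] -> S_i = 73*4^i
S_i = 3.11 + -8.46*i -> [3.11, -5.35, -13.81, -22.27, -30.73]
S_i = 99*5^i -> [99, 495, 2475, 12375, 61875]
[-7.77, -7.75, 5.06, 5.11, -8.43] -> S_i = Random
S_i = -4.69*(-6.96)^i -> [-4.69, 32.64, -227.19, 1581.25, -11005.5]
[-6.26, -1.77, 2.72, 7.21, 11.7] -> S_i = -6.26 + 4.49*i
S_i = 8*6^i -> [8, 48, 288, 1728, 10368]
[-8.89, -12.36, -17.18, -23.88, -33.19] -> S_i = -8.89*1.39^i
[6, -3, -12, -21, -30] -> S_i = 6 + -9*i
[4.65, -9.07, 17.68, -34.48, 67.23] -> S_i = 4.65*(-1.95)^i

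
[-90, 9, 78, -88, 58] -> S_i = Random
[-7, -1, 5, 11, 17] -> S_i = -7 + 6*i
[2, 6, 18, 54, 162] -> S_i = 2*3^i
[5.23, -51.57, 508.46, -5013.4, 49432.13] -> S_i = 5.23*(-9.86)^i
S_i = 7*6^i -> [7, 42, 252, 1512, 9072]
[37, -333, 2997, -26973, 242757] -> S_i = 37*-9^i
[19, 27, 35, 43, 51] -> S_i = 19 + 8*i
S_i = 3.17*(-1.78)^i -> [3.17, -5.64, 10.04, -17.88, 31.82]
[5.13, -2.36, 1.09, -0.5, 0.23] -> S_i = 5.13*(-0.46)^i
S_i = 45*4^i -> [45, 180, 720, 2880, 11520]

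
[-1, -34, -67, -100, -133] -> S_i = -1 + -33*i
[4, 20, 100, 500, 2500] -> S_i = 4*5^i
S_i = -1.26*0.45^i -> [-1.26, -0.57, -0.26, -0.11, -0.05]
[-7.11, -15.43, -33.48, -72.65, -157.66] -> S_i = -7.11*2.17^i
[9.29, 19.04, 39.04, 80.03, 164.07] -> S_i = 9.29*2.05^i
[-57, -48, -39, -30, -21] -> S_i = -57 + 9*i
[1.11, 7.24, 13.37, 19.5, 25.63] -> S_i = 1.11 + 6.13*i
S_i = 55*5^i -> [55, 275, 1375, 6875, 34375]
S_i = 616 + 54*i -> [616, 670, 724, 778, 832]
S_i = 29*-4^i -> [29, -116, 464, -1856, 7424]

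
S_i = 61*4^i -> [61, 244, 976, 3904, 15616]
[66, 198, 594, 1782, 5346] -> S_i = 66*3^i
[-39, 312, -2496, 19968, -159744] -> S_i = -39*-8^i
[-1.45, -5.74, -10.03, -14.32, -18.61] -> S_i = -1.45 + -4.29*i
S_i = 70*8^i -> [70, 560, 4480, 35840, 286720]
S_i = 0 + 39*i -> [0, 39, 78, 117, 156]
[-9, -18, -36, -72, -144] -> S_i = -9*2^i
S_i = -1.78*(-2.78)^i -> [-1.78, 4.95, -13.76, 38.24, -106.32]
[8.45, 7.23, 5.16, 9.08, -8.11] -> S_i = Random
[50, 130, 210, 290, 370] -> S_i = 50 + 80*i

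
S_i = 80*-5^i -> [80, -400, 2000, -10000, 50000]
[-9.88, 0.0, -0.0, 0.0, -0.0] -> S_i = -9.88*-0.00^i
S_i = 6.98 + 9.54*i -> [6.98, 16.52, 26.06, 35.6, 45.14]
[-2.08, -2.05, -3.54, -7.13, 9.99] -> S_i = Random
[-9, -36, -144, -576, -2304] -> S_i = -9*4^i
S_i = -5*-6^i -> [-5, 30, -180, 1080, -6480]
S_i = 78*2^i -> [78, 156, 312, 624, 1248]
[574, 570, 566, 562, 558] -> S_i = 574 + -4*i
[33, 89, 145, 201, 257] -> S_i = 33 + 56*i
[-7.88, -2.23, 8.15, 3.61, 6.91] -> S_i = Random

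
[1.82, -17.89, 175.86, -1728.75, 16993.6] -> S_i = 1.82*(-9.83)^i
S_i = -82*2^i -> [-82, -164, -328, -656, -1312]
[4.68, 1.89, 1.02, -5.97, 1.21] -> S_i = Random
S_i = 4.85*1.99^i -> [4.85, 9.65, 19.21, 38.22, 76.06]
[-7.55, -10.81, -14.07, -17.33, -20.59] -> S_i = -7.55 + -3.26*i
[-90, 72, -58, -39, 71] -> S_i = Random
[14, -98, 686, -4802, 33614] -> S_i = 14*-7^i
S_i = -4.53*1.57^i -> [-4.53, -7.11, -11.17, -17.53, -27.52]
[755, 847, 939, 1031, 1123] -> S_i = 755 + 92*i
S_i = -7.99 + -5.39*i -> [-7.99, -13.38, -18.77, -24.16, -29.55]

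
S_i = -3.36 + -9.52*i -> [-3.36, -12.88, -22.4, -31.92, -41.44]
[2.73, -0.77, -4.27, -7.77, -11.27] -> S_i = 2.73 + -3.50*i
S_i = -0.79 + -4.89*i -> [-0.79, -5.68, -10.57, -15.46, -20.35]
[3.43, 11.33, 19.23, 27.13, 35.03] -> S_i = 3.43 + 7.90*i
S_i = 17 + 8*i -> [17, 25, 33, 41, 49]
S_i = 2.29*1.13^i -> [2.29, 2.59, 2.92, 3.3, 3.73]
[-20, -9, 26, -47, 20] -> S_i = Random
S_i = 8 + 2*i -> [8, 10, 12, 14, 16]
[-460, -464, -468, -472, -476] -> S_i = -460 + -4*i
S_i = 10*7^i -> [10, 70, 490, 3430, 24010]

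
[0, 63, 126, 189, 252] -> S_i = 0 + 63*i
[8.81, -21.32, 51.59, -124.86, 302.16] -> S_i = 8.81*(-2.42)^i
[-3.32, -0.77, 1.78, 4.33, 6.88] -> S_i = -3.32 + 2.55*i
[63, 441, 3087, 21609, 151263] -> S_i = 63*7^i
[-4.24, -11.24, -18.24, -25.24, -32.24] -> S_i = -4.24 + -7.00*i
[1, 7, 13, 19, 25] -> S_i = 1 + 6*i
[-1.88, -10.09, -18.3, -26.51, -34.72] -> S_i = -1.88 + -8.21*i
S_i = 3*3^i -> [3, 9, 27, 81, 243]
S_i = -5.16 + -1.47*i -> [-5.16, -6.63, -8.1, -9.57, -11.04]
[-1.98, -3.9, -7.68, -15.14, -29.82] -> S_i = -1.98*1.97^i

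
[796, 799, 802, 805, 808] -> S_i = 796 + 3*i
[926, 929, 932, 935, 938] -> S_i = 926 + 3*i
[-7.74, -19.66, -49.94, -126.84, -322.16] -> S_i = -7.74*2.54^i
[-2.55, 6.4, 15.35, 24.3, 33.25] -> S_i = -2.55 + 8.95*i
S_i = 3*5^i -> [3, 15, 75, 375, 1875]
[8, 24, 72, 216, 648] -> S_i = 8*3^i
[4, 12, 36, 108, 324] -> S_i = 4*3^i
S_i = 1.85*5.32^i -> [1.85, 9.84, 52.36, 278.55, 1481.9]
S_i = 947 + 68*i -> [947, 1015, 1083, 1151, 1219]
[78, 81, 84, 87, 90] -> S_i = 78 + 3*i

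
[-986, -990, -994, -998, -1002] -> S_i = -986 + -4*i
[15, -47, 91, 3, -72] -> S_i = Random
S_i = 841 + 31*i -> [841, 872, 903, 934, 965]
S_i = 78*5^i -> [78, 390, 1950, 9750, 48750]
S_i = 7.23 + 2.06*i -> [7.23, 9.29, 11.35, 13.41, 15.47]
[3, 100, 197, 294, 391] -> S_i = 3 + 97*i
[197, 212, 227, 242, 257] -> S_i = 197 + 15*i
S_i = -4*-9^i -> [-4, 36, -324, 2916, -26244]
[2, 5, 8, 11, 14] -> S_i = 2 + 3*i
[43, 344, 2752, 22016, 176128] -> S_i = 43*8^i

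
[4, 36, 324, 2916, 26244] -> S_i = 4*9^i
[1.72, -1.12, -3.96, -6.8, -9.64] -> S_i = 1.72 + -2.84*i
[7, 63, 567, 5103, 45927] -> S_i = 7*9^i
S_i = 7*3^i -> [7, 21, 63, 189, 567]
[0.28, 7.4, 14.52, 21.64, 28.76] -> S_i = 0.28 + 7.12*i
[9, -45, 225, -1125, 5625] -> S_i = 9*-5^i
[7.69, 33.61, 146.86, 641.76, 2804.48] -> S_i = 7.69*4.37^i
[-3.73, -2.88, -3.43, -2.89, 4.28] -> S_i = Random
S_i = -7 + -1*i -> [-7, -8, -9, -10, -11]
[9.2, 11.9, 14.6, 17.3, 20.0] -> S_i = 9.20 + 2.70*i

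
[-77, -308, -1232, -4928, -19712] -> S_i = -77*4^i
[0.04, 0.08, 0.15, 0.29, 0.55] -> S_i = 0.04*1.93^i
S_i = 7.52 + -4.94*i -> [7.52, 2.58, -2.36, -7.3, -12.24]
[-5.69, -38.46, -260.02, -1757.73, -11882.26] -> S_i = -5.69*6.76^i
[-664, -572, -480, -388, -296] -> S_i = -664 + 92*i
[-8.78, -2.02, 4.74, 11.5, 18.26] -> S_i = -8.78 + 6.76*i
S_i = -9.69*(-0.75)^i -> [-9.69, 7.27, -5.45, 4.09, -3.07]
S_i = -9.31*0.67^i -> [-9.31, -6.24, -4.18, -2.8, -1.88]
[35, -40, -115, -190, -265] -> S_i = 35 + -75*i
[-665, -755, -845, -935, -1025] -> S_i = -665 + -90*i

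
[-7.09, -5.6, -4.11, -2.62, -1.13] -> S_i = -7.09 + 1.49*i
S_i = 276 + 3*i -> [276, 279, 282, 285, 288]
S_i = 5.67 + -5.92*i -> [5.67, -0.25, -6.17, -12.09, -18.01]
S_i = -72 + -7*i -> [-72, -79, -86, -93, -100]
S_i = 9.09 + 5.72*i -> [9.09, 14.81, 20.53, 26.25, 31.97]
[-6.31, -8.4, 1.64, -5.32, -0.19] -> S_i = Random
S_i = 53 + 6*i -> [53, 59, 65, 71, 77]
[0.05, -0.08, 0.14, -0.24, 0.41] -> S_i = 0.05*(-1.69)^i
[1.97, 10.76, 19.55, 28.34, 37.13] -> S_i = 1.97 + 8.79*i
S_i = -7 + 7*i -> [-7, 0, 7, 14, 21]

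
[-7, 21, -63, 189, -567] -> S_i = -7*-3^i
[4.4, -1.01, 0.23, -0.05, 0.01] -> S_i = 4.40*(-0.23)^i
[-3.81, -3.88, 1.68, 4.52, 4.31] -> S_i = Random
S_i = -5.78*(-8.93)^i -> [-5.78, 51.62, -460.93, 4116.06, -36756.46]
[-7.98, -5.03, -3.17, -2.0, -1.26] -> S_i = -7.98*0.63^i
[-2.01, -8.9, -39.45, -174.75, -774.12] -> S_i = -2.01*4.43^i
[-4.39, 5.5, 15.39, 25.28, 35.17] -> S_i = -4.39 + 9.89*i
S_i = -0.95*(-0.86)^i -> [-0.95, 0.82, -0.7, 0.6, -0.52]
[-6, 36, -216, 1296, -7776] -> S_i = -6*-6^i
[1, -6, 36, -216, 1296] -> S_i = 1*-6^i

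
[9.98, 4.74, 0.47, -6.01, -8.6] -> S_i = Random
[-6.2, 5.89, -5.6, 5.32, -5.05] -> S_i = -6.20*(-0.95)^i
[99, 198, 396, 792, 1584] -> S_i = 99*2^i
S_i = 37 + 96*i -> [37, 133, 229, 325, 421]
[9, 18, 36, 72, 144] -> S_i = 9*2^i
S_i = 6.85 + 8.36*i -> [6.85, 15.21, 23.57, 31.93, 40.29]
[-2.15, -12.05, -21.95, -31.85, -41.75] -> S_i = -2.15 + -9.90*i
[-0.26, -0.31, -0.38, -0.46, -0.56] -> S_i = -0.26*1.21^i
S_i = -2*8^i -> [-2, -16, -128, -1024, -8192]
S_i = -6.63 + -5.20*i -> [-6.63, -11.83, -17.03, -22.23, -27.43]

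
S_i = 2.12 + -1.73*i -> [2.12, 0.39, -1.34, -3.07, -4.8]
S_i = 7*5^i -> [7, 35, 175, 875, 4375]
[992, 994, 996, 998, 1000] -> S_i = 992 + 2*i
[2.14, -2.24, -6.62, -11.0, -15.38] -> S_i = 2.14 + -4.38*i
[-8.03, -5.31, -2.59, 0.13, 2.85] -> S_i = -8.03 + 2.72*i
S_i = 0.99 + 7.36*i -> [0.99, 8.35, 15.71, 23.07, 30.43]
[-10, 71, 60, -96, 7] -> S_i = Random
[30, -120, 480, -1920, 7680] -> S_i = 30*-4^i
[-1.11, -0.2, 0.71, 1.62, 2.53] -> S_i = -1.11 + 0.91*i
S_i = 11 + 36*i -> [11, 47, 83, 119, 155]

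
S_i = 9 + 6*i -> [9, 15, 21, 27, 33]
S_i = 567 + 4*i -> [567, 571, 575, 579, 583]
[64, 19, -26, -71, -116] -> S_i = 64 + -45*i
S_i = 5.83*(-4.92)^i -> [5.83, -28.68, 141.12, -694.33, 3416.09]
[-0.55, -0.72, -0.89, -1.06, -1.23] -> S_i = -0.55 + -0.17*i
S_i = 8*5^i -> [8, 40, 200, 1000, 5000]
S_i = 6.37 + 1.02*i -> [6.37, 7.39, 8.41, 9.43, 10.45]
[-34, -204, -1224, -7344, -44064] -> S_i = -34*6^i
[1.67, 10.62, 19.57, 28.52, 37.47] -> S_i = 1.67 + 8.95*i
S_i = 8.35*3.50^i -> [8.35, 29.22, 102.29, 358.01, 1253.02]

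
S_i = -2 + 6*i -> [-2, 4, 10, 16, 22]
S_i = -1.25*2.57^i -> [-1.25, -3.21, -8.26, -21.22, -54.53]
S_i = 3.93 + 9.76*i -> [3.93, 13.69, 23.45, 33.21, 42.97]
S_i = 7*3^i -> [7, 21, 63, 189, 567]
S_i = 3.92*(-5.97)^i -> [3.92, -23.4, 139.71, -834.08, 4979.47]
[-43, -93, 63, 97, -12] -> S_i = Random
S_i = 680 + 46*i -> [680, 726, 772, 818, 864]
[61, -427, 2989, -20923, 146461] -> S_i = 61*-7^i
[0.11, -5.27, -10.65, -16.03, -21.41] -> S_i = 0.11 + -5.38*i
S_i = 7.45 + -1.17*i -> [7.45, 6.28, 5.11, 3.94, 2.77]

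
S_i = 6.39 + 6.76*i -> [6.39, 13.15, 19.91, 26.67, 33.43]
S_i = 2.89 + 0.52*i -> [2.89, 3.41, 3.93, 4.45, 4.97]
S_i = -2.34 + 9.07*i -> [-2.34, 6.73, 15.8, 24.87, 33.94]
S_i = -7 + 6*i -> [-7, -1, 5, 11, 17]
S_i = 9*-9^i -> [9, -81, 729, -6561, 59049]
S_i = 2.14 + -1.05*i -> [2.14, 1.09, 0.04, -1.01, -2.06]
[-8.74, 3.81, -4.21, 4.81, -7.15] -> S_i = Random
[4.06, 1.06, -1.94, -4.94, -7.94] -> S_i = 4.06 + -3.00*i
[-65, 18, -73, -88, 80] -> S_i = Random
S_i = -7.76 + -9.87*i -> [-7.76, -17.63, -27.5, -37.37, -47.24]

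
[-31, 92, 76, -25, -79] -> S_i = Random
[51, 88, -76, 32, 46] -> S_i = Random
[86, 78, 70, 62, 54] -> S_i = 86 + -8*i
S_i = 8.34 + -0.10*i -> [8.34, 8.24, 8.14, 8.04, 7.94]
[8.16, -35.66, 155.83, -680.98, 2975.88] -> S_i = 8.16*(-4.37)^i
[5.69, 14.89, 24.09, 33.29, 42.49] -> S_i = 5.69 + 9.20*i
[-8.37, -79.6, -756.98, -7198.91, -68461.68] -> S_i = -8.37*9.51^i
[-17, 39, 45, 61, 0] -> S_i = Random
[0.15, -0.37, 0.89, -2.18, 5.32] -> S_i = 0.15*(-2.44)^i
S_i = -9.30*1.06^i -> [-9.3, -9.86, -10.45, -11.08, -11.74]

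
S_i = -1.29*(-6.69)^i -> [-1.29, 8.63, -57.74, 386.25, -2584.01]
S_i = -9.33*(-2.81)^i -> [-9.33, 26.22, -73.67, 207.01, -581.71]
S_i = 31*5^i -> [31, 155, 775, 3875, 19375]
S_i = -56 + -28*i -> [-56, -84, -112, -140, -168]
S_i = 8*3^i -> [8, 24, 72, 216, 648]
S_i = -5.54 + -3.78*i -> [-5.54, -9.32, -13.1, -16.88, -20.66]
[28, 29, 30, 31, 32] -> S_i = 28 + 1*i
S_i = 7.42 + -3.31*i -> [7.42, 4.11, 0.8, -2.51, -5.82]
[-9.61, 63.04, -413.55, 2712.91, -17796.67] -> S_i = -9.61*(-6.56)^i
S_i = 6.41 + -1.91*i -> [6.41, 4.5, 2.59, 0.68, -1.23]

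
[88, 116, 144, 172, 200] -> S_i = 88 + 28*i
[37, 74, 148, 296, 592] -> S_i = 37*2^i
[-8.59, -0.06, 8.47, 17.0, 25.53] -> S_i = -8.59 + 8.53*i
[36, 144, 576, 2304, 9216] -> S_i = 36*4^i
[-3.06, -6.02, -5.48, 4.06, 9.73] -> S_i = Random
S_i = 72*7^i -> [72, 504, 3528, 24696, 172872]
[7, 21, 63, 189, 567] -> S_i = 7*3^i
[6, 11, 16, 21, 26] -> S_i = 6 + 5*i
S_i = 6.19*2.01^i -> [6.19, 12.44, 25.01, 50.27, 101.04]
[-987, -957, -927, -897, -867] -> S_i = -987 + 30*i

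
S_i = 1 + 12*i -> [1, 13, 25, 37, 49]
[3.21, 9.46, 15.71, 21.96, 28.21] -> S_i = 3.21 + 6.25*i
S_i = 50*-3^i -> [50, -150, 450, -1350, 4050]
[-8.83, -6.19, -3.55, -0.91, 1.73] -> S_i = -8.83 + 2.64*i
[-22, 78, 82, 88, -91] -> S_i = Random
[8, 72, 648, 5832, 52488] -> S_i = 8*9^i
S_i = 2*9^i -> [2, 18, 162, 1458, 13122]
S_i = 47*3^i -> [47, 141, 423, 1269, 3807]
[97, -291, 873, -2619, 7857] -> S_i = 97*-3^i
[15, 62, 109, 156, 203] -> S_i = 15 + 47*i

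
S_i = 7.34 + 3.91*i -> [7.34, 11.25, 15.16, 19.07, 22.98]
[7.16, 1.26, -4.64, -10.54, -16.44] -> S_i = 7.16 + -5.90*i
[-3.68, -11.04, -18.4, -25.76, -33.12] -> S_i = -3.68 + -7.36*i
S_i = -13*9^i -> [-13, -117, -1053, -9477, -85293]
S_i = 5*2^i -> [5, 10, 20, 40, 80]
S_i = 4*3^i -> [4, 12, 36, 108, 324]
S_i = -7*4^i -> [-7, -28, -112, -448, -1792]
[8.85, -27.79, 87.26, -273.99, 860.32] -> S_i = 8.85*(-3.14)^i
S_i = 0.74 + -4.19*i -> [0.74, -3.45, -7.64, -11.83, -16.02]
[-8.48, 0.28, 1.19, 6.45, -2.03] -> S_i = Random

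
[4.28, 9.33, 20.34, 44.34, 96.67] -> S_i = 4.28*2.18^i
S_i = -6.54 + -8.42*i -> [-6.54, -14.96, -23.38, -31.8, -40.22]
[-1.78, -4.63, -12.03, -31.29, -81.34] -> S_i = -1.78*2.60^i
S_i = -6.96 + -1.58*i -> [-6.96, -8.54, -10.12, -11.7, -13.28]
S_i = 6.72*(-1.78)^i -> [6.72, -11.96, 21.29, -37.9, 67.46]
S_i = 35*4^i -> [35, 140, 560, 2240, 8960]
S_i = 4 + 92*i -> [4, 96, 188, 280, 372]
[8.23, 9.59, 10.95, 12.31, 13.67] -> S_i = 8.23 + 1.36*i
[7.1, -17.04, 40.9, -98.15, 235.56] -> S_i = 7.10*(-2.40)^i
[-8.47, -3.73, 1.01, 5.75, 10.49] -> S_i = -8.47 + 4.74*i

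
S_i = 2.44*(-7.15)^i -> [2.44, -17.45, 124.74, -891.88, 6376.96]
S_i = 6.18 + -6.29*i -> [6.18, -0.11, -6.4, -12.69, -18.98]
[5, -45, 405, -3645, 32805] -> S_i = 5*-9^i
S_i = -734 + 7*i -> [-734, -727, -720, -713, -706]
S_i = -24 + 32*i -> [-24, 8, 40, 72, 104]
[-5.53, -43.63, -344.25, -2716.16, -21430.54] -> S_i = -5.53*7.89^i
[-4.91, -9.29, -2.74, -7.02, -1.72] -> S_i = Random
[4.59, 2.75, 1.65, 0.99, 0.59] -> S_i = 4.59*0.60^i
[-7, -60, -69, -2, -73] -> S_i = Random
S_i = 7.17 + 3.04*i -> [7.17, 10.21, 13.25, 16.29, 19.33]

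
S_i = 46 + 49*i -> [46, 95, 144, 193, 242]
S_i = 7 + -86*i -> [7, -79, -165, -251, -337]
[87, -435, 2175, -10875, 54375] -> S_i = 87*-5^i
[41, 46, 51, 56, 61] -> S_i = 41 + 5*i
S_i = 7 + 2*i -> [7, 9, 11, 13, 15]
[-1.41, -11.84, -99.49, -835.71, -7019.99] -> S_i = -1.41*8.40^i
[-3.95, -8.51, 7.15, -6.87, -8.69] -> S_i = Random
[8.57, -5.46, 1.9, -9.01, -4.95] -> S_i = Random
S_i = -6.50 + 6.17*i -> [-6.5, -0.33, 5.84, 12.01, 18.18]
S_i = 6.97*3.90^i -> [6.97, 27.18, 106.01, 413.45, 1612.47]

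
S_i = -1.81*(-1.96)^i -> [-1.81, 3.55, -6.95, 13.63, -26.71]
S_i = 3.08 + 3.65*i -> [3.08, 6.73, 10.38, 14.03, 17.68]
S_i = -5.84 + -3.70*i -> [-5.84, -9.54, -13.24, -16.94, -20.64]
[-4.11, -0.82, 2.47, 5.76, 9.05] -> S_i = -4.11 + 3.29*i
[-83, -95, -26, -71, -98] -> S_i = Random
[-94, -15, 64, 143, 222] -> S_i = -94 + 79*i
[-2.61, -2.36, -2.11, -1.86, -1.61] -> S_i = -2.61 + 0.25*i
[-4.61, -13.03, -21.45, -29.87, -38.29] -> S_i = -4.61 + -8.42*i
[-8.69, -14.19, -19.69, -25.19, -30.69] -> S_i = -8.69 + -5.50*i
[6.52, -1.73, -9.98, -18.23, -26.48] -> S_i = 6.52 + -8.25*i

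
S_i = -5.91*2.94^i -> [-5.91, -17.38, -51.08, -150.19, -441.55]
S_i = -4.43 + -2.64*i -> [-4.43, -7.07, -9.71, -12.35, -14.99]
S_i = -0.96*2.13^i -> [-0.96, -2.04, -4.36, -9.28, -19.76]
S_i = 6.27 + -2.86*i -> [6.27, 3.41, 0.55, -2.31, -5.17]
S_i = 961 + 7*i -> [961, 968, 975, 982, 989]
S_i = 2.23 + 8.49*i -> [2.23, 10.72, 19.21, 27.7, 36.19]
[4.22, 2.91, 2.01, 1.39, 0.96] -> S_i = 4.22*0.69^i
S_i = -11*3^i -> [-11, -33, -99, -297, -891]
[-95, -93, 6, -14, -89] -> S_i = Random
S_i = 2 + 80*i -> [2, 82, 162, 242, 322]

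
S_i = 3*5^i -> [3, 15, 75, 375, 1875]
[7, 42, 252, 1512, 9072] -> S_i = 7*6^i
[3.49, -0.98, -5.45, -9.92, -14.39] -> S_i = 3.49 + -4.47*i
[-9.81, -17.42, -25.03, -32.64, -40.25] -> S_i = -9.81 + -7.61*i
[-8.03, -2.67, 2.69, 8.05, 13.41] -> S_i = -8.03 + 5.36*i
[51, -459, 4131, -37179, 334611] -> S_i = 51*-9^i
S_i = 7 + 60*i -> [7, 67, 127, 187, 247]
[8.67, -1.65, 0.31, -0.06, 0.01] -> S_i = 8.67*(-0.19)^i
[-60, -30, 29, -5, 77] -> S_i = Random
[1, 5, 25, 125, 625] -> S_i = 1*5^i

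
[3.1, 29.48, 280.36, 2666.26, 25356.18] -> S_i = 3.10*9.51^i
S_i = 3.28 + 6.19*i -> [3.28, 9.47, 15.66, 21.85, 28.04]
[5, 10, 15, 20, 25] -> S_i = 5 + 5*i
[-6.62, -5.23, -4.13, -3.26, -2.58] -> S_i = -6.62*0.79^i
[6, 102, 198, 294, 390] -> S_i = 6 + 96*i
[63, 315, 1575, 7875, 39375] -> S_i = 63*5^i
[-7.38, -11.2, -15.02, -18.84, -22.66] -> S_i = -7.38 + -3.82*i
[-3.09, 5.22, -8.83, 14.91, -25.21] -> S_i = -3.09*(-1.69)^i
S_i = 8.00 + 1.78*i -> [8.0, 9.78, 11.56, 13.34, 15.12]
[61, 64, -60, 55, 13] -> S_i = Random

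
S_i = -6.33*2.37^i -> [-6.33, -15.0, -35.55, -84.27, -199.71]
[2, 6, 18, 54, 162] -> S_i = 2*3^i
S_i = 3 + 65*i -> [3, 68, 133, 198, 263]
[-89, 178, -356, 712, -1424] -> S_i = -89*-2^i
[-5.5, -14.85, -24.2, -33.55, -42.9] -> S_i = -5.50 + -9.35*i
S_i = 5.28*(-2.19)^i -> [5.28, -11.56, 25.32, -55.46, 121.45]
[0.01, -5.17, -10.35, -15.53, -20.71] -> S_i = 0.01 + -5.18*i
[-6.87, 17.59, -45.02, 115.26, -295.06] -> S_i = -6.87*(-2.56)^i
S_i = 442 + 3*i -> [442, 445, 448, 451, 454]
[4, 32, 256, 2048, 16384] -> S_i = 4*8^i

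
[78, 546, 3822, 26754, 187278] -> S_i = 78*7^i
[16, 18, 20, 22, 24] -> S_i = 16 + 2*i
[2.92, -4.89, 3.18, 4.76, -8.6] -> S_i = Random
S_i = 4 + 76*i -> [4, 80, 156, 232, 308]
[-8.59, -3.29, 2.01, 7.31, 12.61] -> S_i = -8.59 + 5.30*i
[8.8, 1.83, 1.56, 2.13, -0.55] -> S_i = Random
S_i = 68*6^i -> [68, 408, 2448, 14688, 88128]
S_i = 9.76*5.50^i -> [9.76, 53.68, 295.24, 1623.82, 8931.01]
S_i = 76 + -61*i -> [76, 15, -46, -107, -168]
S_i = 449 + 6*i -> [449, 455, 461, 467, 473]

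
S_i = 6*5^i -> [6, 30, 150, 750, 3750]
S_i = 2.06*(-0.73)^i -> [2.06, -1.5, 1.1, -0.8, 0.59]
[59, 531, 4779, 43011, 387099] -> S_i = 59*9^i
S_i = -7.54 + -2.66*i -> [-7.54, -10.2, -12.86, -15.52, -18.18]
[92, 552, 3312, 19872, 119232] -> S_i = 92*6^i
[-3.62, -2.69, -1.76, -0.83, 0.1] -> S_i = -3.62 + 0.93*i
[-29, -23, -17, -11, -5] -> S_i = -29 + 6*i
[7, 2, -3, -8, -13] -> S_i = 7 + -5*i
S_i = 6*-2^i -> [6, -12, 24, -48, 96]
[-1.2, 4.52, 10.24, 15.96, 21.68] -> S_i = -1.20 + 5.72*i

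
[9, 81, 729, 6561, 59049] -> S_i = 9*9^i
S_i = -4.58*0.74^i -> [-4.58, -3.39, -2.51, -1.86, -1.37]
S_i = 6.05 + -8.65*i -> [6.05, -2.6, -11.25, -19.9, -28.55]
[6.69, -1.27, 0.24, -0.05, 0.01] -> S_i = 6.69*(-0.19)^i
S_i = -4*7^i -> [-4, -28, -196, -1372, -9604]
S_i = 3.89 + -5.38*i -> [3.89, -1.49, -6.87, -12.25, -17.63]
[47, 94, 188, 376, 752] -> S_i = 47*2^i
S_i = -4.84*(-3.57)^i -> [-4.84, 17.28, -61.69, 220.22, -786.17]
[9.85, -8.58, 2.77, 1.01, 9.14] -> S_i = Random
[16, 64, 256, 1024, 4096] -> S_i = 16*4^i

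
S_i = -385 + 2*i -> [-385, -383, -381, -379, -377]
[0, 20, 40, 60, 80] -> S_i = 0 + 20*i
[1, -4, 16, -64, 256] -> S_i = 1*-4^i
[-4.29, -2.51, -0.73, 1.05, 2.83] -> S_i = -4.29 + 1.78*i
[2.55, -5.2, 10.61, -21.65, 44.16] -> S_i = 2.55*(-2.04)^i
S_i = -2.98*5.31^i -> [-2.98, -15.82, -84.02, -446.17, -2369.16]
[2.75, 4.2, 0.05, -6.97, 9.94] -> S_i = Random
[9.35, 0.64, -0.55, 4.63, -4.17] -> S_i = Random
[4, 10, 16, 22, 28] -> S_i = 4 + 6*i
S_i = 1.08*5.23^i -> [1.08, 5.65, 29.54, 154.5, 808.04]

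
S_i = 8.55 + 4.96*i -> [8.55, 13.51, 18.47, 23.43, 28.39]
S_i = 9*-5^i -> [9, -45, 225, -1125, 5625]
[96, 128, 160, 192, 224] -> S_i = 96 + 32*i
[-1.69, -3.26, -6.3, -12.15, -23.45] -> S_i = -1.69*1.93^i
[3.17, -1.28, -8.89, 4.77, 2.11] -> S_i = Random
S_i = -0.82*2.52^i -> [-0.82, -2.07, -5.21, -13.12, -33.07]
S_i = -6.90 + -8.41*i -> [-6.9, -15.31, -23.72, -32.13, -40.54]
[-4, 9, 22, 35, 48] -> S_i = -4 + 13*i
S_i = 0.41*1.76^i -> [0.41, 0.72, 1.27, 2.24, 3.93]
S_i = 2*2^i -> [2, 4, 8, 16, 32]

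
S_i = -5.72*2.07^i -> [-5.72, -11.84, -24.51, -50.73, -105.02]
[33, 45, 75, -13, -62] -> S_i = Random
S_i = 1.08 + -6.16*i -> [1.08, -5.08, -11.24, -17.4, -23.56]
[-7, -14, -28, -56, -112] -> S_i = -7*2^i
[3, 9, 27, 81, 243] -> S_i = 3*3^i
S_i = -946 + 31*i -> [-946, -915, -884, -853, -822]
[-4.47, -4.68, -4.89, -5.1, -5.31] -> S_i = -4.47 + -0.21*i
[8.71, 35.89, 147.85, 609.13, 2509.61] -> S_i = 8.71*4.12^i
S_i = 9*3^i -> [9, 27, 81, 243, 729]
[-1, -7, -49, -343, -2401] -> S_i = -1*7^i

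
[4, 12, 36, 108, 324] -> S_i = 4*3^i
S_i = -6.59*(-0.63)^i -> [-6.59, 4.15, -2.62, 1.65, -1.04]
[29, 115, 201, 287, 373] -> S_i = 29 + 86*i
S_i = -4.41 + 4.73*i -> [-4.41, 0.32, 5.05, 9.78, 14.51]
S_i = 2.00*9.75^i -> [2.0, 19.5, 190.12, 1853.72, 18073.76]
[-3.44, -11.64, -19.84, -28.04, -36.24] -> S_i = -3.44 + -8.20*i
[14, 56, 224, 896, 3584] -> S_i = 14*4^i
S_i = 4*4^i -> [4, 16, 64, 256, 1024]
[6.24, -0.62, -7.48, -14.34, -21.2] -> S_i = 6.24 + -6.86*i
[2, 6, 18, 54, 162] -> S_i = 2*3^i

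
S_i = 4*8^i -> [4, 32, 256, 2048, 16384]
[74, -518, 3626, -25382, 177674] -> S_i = 74*-7^i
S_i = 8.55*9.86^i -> [8.55, 84.3, 831.23, 8195.9, 80811.61]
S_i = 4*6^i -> [4, 24, 144, 864, 5184]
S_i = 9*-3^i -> [9, -27, 81, -243, 729]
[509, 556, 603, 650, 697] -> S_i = 509 + 47*i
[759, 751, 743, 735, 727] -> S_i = 759 + -8*i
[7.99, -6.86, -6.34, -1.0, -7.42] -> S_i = Random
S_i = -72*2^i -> [-72, -144, -288, -576, -1152]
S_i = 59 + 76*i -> [59, 135, 211, 287, 363]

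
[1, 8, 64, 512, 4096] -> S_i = 1*8^i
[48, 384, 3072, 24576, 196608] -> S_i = 48*8^i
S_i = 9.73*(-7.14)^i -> [9.73, -69.47, 496.03, -3541.66, 25287.49]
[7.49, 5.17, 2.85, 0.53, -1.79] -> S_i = 7.49 + -2.32*i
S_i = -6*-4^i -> [-6, 24, -96, 384, -1536]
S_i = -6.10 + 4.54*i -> [-6.1, -1.56, 2.98, 7.52, 12.06]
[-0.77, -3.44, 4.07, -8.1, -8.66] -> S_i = Random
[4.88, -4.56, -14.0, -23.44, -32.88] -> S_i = 4.88 + -9.44*i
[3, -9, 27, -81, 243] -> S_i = 3*-3^i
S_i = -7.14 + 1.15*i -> [-7.14, -5.99, -4.84, -3.69, -2.54]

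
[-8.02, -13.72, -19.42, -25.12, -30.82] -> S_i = -8.02 + -5.70*i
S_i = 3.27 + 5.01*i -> [3.27, 8.28, 13.29, 18.3, 23.31]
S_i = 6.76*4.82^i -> [6.76, 32.58, 157.05, 756.99, 3648.67]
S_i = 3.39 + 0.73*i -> [3.39, 4.12, 4.85, 5.58, 6.31]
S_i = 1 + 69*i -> [1, 70, 139, 208, 277]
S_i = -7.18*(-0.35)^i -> [-7.18, 2.51, -0.88, 0.31, -0.11]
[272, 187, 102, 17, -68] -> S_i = 272 + -85*i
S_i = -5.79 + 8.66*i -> [-5.79, 2.87, 11.53, 20.19, 28.85]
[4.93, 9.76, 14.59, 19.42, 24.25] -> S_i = 4.93 + 4.83*i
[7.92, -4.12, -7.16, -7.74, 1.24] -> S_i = Random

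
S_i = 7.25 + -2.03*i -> [7.25, 5.22, 3.19, 1.16, -0.87]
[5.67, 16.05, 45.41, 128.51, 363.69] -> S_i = 5.67*2.83^i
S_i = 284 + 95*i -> [284, 379, 474, 569, 664]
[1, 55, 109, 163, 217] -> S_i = 1 + 54*i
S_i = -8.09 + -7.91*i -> [-8.09, -16.0, -23.91, -31.82, -39.73]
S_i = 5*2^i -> [5, 10, 20, 40, 80]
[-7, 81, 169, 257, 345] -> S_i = -7 + 88*i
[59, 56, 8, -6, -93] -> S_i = Random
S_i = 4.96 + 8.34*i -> [4.96, 13.3, 21.64, 29.98, 38.32]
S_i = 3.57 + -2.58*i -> [3.57, 0.99, -1.59, -4.17, -6.75]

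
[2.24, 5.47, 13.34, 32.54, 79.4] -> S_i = 2.24*2.44^i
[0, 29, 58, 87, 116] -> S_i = 0 + 29*i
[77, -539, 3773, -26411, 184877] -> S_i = 77*-7^i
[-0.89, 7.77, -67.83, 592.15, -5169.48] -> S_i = -0.89*(-8.73)^i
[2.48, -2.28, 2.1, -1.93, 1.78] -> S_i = 2.48*(-0.92)^i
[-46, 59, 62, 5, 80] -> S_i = Random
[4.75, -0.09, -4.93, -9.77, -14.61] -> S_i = 4.75 + -4.84*i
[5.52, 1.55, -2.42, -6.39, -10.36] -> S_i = 5.52 + -3.97*i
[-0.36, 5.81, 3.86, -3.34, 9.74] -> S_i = Random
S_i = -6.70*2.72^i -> [-6.7, -18.22, -49.57, -134.83, -366.73]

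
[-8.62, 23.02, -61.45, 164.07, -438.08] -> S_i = -8.62*(-2.67)^i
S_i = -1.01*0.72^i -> [-1.01, -0.73, -0.52, -0.38, -0.27]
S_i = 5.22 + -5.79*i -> [5.22, -0.57, -6.36, -12.15, -17.94]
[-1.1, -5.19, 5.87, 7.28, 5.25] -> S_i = Random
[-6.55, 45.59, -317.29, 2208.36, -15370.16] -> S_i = -6.55*(-6.96)^i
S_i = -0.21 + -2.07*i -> [-0.21, -2.28, -4.35, -6.42, -8.49]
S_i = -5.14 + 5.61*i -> [-5.14, 0.47, 6.08, 11.69, 17.3]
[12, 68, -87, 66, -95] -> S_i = Random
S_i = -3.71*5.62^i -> [-3.71, -20.85, -117.18, -658.54, -3701.0]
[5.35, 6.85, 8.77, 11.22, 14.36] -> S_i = 5.35*1.28^i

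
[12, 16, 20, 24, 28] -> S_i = 12 + 4*i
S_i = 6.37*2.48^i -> [6.37, 15.8, 39.18, 97.16, 240.96]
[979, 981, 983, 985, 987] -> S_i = 979 + 2*i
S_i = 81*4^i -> [81, 324, 1296, 5184, 20736]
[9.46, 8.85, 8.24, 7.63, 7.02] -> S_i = 9.46 + -0.61*i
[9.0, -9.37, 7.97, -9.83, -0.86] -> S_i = Random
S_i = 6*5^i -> [6, 30, 150, 750, 3750]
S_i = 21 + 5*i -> [21, 26, 31, 36, 41]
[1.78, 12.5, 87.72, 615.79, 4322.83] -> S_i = 1.78*7.02^i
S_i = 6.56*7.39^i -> [6.56, 48.48, 358.26, 2647.51, 19565.08]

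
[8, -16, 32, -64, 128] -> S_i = 8*-2^i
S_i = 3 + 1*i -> [3, 4, 5, 6, 7]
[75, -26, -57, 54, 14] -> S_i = Random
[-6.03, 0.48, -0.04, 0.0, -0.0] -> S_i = -6.03*(-0.08)^i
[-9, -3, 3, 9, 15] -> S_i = -9 + 6*i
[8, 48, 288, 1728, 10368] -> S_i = 8*6^i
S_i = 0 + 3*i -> [0, 3, 6, 9, 12]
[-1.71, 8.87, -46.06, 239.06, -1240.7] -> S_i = -1.71*(-5.19)^i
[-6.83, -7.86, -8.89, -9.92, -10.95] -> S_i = -6.83 + -1.03*i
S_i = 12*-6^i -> [12, -72, 432, -2592, 15552]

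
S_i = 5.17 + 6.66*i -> [5.17, 11.83, 18.49, 25.15, 31.81]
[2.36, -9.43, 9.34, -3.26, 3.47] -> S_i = Random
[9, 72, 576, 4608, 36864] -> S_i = 9*8^i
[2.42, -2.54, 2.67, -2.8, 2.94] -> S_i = 2.42*(-1.05)^i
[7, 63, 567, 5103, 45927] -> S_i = 7*9^i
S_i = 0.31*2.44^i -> [0.31, 0.76, 1.85, 4.5, 10.99]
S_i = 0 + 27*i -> [0, 27, 54, 81, 108]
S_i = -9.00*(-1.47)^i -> [-9.0, 13.23, -19.45, 28.59, -42.03]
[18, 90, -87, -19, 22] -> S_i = Random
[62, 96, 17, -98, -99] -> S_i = Random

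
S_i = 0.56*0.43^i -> [0.56, 0.24, 0.1, 0.04, 0.02]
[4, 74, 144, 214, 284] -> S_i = 4 + 70*i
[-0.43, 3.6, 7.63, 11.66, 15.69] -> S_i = -0.43 + 4.03*i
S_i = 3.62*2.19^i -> [3.62, 7.93, 17.36, 38.02, 83.27]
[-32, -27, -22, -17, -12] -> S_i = -32 + 5*i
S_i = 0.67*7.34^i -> [0.67, 4.92, 36.1, 264.95, 1944.73]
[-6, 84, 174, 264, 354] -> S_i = -6 + 90*i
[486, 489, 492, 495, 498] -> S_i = 486 + 3*i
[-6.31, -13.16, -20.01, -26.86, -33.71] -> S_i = -6.31 + -6.85*i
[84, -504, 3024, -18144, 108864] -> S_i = 84*-6^i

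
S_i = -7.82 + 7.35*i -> [-7.82, -0.47, 6.88, 14.23, 21.58]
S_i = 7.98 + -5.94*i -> [7.98, 2.04, -3.9, -9.84, -15.78]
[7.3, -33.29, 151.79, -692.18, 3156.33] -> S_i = 7.30*(-4.56)^i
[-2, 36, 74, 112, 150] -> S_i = -2 + 38*i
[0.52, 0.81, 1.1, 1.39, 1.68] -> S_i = 0.52 + 0.29*i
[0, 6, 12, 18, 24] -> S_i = 0 + 6*i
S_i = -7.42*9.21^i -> [-7.42, -68.34, -629.39, -5796.73, -53387.85]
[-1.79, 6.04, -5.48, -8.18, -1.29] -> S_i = Random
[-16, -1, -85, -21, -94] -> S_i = Random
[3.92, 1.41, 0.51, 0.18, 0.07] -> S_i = 3.92*0.36^i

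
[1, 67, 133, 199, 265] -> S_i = 1 + 66*i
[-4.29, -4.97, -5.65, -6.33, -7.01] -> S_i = -4.29 + -0.68*i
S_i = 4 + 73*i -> [4, 77, 150, 223, 296]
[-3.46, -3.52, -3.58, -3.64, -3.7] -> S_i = -3.46 + -0.06*i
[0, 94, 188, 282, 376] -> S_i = 0 + 94*i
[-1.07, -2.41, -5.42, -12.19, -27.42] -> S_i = -1.07*2.25^i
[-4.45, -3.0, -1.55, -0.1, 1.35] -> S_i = -4.45 + 1.45*i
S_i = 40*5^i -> [40, 200, 1000, 5000, 25000]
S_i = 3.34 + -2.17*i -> [3.34, 1.17, -1.0, -3.17, -5.34]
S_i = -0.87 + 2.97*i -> [-0.87, 2.1, 5.07, 8.04, 11.01]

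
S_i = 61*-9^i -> [61, -549, 4941, -44469, 400221]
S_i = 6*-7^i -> [6, -42, 294, -2058, 14406]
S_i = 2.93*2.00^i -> [2.93, 5.86, 11.72, 23.44, 46.88]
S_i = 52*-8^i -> [52, -416, 3328, -26624, 212992]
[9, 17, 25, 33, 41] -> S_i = 9 + 8*i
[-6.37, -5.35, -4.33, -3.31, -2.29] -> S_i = -6.37 + 1.02*i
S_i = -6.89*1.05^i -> [-6.89, -7.23, -7.6, -7.98, -8.37]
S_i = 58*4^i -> [58, 232, 928, 3712, 14848]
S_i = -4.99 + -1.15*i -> [-4.99, -6.14, -7.29, -8.44, -9.59]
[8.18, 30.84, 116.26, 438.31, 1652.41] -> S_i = 8.18*3.77^i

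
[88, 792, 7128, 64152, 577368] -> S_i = 88*9^i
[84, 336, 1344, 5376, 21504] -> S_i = 84*4^i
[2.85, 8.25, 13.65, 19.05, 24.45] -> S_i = 2.85 + 5.40*i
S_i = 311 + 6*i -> [311, 317, 323, 329, 335]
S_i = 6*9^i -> [6, 54, 486, 4374, 39366]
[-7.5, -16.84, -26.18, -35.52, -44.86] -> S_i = -7.50 + -9.34*i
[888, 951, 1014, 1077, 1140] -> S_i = 888 + 63*i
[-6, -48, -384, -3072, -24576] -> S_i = -6*8^i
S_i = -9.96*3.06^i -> [-9.96, -30.48, -93.26, -285.38, -873.26]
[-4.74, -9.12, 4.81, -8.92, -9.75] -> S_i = Random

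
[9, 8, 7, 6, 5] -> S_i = 9 + -1*i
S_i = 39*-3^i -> [39, -117, 351, -1053, 3159]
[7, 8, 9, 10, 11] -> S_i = 7 + 1*i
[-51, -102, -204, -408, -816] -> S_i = -51*2^i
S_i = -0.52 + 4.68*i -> [-0.52, 4.16, 8.84, 13.52, 18.2]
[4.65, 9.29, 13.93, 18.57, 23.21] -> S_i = 4.65 + 4.64*i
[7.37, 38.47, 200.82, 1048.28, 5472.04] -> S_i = 7.37*5.22^i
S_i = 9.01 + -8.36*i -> [9.01, 0.65, -7.71, -16.07, -24.43]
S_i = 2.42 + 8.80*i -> [2.42, 11.22, 20.02, 28.82, 37.62]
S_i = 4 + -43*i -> [4, -39, -82, -125, -168]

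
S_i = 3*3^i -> [3, 9, 27, 81, 243]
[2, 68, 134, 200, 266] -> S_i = 2 + 66*i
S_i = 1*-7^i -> [1, -7, 49, -343, 2401]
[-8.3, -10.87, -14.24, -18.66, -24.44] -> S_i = -8.30*1.31^i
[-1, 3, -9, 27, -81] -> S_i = -1*-3^i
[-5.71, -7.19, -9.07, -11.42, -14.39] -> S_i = -5.71*1.26^i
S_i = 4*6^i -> [4, 24, 144, 864, 5184]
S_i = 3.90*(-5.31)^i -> [3.9, -20.71, 109.96, -583.91, 3100.58]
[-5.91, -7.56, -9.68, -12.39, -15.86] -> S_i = -5.91*1.28^i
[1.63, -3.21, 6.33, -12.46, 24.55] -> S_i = 1.63*(-1.97)^i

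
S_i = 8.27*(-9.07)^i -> [8.27, -75.01, 680.33, -6170.6, 55967.34]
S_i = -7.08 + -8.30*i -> [-7.08, -15.38, -23.68, -31.98, -40.28]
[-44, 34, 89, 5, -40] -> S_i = Random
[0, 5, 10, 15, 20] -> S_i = 0 + 5*i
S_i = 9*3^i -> [9, 27, 81, 243, 729]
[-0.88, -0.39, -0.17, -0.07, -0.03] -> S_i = -0.88*0.44^i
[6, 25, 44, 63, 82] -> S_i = 6 + 19*i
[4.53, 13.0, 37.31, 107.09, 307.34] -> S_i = 4.53*2.87^i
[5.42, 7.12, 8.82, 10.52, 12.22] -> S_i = 5.42 + 1.70*i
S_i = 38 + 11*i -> [38, 49, 60, 71, 82]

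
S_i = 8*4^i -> [8, 32, 128, 512, 2048]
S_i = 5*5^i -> [5, 25, 125, 625, 3125]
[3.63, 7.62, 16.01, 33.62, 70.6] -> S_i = 3.63*2.10^i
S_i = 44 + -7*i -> [44, 37, 30, 23, 16]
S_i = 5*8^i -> [5, 40, 320, 2560, 20480]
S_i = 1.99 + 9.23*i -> [1.99, 11.22, 20.45, 29.68, 38.91]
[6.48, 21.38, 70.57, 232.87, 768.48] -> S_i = 6.48*3.30^i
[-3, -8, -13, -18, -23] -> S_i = -3 + -5*i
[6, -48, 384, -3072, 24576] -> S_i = 6*-8^i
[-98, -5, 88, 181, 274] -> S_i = -98 + 93*i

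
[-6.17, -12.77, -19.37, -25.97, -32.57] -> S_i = -6.17 + -6.60*i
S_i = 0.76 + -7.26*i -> [0.76, -6.5, -13.76, -21.02, -28.28]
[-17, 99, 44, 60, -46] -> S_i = Random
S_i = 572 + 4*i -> [572, 576, 580, 584, 588]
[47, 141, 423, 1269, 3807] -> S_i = 47*3^i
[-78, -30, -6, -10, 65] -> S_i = Random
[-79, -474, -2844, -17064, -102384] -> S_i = -79*6^i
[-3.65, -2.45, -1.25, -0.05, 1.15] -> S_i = -3.65 + 1.20*i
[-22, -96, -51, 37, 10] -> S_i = Random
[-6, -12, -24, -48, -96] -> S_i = -6*2^i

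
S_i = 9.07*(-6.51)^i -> [9.07, -59.05, 384.39, -2502.36, 16290.38]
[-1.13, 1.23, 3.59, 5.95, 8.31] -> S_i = -1.13 + 2.36*i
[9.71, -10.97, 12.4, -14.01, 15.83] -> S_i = 9.71*(-1.13)^i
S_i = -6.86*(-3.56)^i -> [-6.86, 24.42, -86.94, 309.51, -1101.85]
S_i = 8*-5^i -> [8, -40, 200, -1000, 5000]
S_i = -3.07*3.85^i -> [-3.07, -11.82, -45.51, -175.19, -674.5]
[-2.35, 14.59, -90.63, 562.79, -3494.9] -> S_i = -2.35*(-6.21)^i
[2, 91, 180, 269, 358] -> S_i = 2 + 89*i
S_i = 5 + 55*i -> [5, 60, 115, 170, 225]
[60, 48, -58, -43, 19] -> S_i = Random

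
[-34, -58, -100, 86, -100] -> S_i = Random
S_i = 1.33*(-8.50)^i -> [1.33, -11.3, 96.09, -816.79, 6942.68]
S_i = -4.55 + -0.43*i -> [-4.55, -4.98, -5.41, -5.84, -6.27]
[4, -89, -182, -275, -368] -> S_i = 4 + -93*i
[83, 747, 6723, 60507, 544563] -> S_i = 83*9^i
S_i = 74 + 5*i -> [74, 79, 84, 89, 94]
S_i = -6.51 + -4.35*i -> [-6.51, -10.86, -15.21, -19.56, -23.91]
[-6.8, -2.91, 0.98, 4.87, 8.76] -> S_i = -6.80 + 3.89*i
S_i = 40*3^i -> [40, 120, 360, 1080, 3240]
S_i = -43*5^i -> [-43, -215, -1075, -5375, -26875]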